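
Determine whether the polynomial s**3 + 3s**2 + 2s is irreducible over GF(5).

No

Write g(s) = s**3 + 3s**2 + 2s.
Check for roots in GF(5): g(0) = 0 → root; g(1) = 1; g(2) = 4; g(3) = 0 → root; g(4) = 0 → root.
g(0) = 0, so (s) divides g(s); g is reducible.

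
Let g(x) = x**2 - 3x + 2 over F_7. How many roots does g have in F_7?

Evaluate at each of the 7 elements of F_7:
g(0) = 2; g(1) = 0 → root; g(2) = 0 → root; g(3) = 2; g(4) = 6; g(5) = 5; g(6) = 6.
Roots: {1, 2}.

2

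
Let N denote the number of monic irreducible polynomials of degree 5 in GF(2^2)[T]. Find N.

204

The number of monic irreducibles of degree 5 over GF(4) is (1/5)·Σ_{d∣5} μ(5/d) 4^d.
Divisors of 5: 1, 5; μ(5/d) for each: -1, 1.
Σ = − 4^1 + 4^5 = 1020.
N = 1020/5 = 204.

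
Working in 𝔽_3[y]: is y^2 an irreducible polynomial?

No

Write P(y) = y^2.
Check for roots in 𝔽_3: P(0) = 0 → root; P(1) = 1; P(2) = 1.
P(0) = 0, so (y) divides P(y); P is reducible.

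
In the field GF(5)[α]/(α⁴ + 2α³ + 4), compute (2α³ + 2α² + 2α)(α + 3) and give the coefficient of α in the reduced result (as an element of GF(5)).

Multiply in GF(5)[α]: (2α³ + 2α² + 2α)·(α + 3) = 2α⁴ + 3α³ + 3α² + α.
Reduce using α⁴ ≡ 3α³ + 1 (mod α⁴ + 2α³ + 4).
Reduced: 4α³ + 3α² + α + 2.

1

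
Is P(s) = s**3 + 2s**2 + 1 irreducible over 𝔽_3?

Check for roots in 𝔽_3: P(0) = 1; P(1) = 1; P(2) = 2.
No roots. A degree-3 polynomial over a field with no linear factor is irreducible.

Yes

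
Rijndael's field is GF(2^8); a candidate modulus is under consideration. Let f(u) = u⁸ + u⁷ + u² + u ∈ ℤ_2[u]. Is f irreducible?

Check for roots in ℤ_2: f(0) = 0 → root; f(1) = 0 → root.
f(0) = 0, so (u) divides f(u); f is reducible.

No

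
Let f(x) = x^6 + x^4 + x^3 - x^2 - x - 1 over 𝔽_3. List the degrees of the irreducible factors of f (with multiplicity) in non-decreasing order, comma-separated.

Roots in 𝔽_3: f(0) = 2; f(1) = 0 → root; f(2) = 0 → root.
Linear factors from roots: (x - 1), (x + 1).
Complete factorization: f(x) = (x - 1)·(x + 1)^2·(x^3 - x^2 + 1).
Factor degrees with multiplicity: 1 + 1 + 1 + 3 = 6.

1, 1, 1, 3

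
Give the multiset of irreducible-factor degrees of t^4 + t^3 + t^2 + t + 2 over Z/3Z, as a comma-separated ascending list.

1, 3

Write g(t) = t^4 + t^3 + t^2 + t + 2.
Roots in Z/3Z: g(0) = 2; g(1) = 0 → root; g(2) = 2.
Linear factors from roots: (t + 2).
Complete factorization: g(t) = (t + 2)·(t^3 + 2t^2 + 1).
Factor degrees with multiplicity: 1 + 3 = 4.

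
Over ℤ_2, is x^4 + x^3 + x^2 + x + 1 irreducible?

Write g(x) = x^4 + x^3 + x^2 + x + 1.
Check for roots in ℤ_2: g(0) = 1; g(1) = 1.
No roots, so no linear factors.
Monic irreducibles of degree 2 over GF(2): x^2 + x + 1.
None of them divide g (all give nonzero remainder).
No irreducible factor of degree ≤ 2 exists, so g is irreducible over GF(2).

Yes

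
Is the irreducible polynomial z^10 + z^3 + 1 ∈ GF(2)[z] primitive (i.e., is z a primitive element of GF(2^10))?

Yes

Write f(z) = z^10 + z^3 + 1.
|GF(2^10)^×| = 2^10 − 1 = 1023. Prime factorization: 1023 = 3·11·31.
f is primitive ⇔ z has order 1023 in GF(2)[z]/(f), i.e. z^(1023/q) ≠ 1 for each prime q | 1023.
z^(341) mod f = z^7 + z^6 + z^5 + z^3 + z^2 + 1.
z^(93) mod f = z^9 + z^7 + z^6 + z^3 + 1.
z^(33) mod f = z^9 + z^6 + z^5 + z^3 + z^2.
None equal 1, so z has full order 1023; f is primitive.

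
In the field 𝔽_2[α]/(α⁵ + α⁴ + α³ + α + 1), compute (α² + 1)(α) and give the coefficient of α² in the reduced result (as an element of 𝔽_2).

0

Multiply in 𝔽_2[α]: (α² + 1)·(α) = α³ + α.
Reduced: α³ + α.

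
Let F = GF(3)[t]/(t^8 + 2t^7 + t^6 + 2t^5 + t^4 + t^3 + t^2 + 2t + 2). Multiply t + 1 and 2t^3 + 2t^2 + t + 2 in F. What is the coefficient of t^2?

Multiply in GF(3)[t]: (t + 1)·(2t^3 + 2t^2 + t + 2) = 2t^4 + t^3 + 2.
Reduced: 2t^4 + t^3 + 2.

0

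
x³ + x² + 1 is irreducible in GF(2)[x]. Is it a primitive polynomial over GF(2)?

Write f(x) = x³ + x² + 1.
|GF(2^3)^×| = 2^3 − 1 = 7. Prime factorization: 7 = 7.
f is primitive ⇔ x has order 7 in GF(2)[x]/(f), i.e. x^(7/q) ≠ 1 for each prime q | 7.
x^(1) mod f = x.
None equal 1, so x has full order 7; f is primitive.

Yes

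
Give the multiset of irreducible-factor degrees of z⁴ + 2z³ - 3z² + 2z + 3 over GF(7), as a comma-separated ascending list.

2, 2

Write h(z) = z⁴ + 2z³ - 3z² + 2z + 3.
Complete factorization: h(z) = (z² + 1)·(z² + 2z + 3).
Factor degrees with multiplicity: 2 + 2 = 4.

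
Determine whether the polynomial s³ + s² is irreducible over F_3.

Write g(s) = s³ + s².
Check for roots in F_3: g(0) = 0 → root; g(1) = 2; g(2) = 0 → root.
g(0) = 0, so (s) divides g(s); g is reducible.

No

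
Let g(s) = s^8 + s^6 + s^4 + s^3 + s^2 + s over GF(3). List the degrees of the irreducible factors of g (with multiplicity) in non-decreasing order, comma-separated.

Roots in GF(3): g(0) = 0 → root; g(1) = 0 → root; g(2) = 2.
Linear factors from roots: (s), (s - 1).
Complete factorization: g(s) = (s)·(s - 1)^2·(s^2 + 1)·(s^3 - s^2 + 1).
Factor degrees with multiplicity: 1 + 1 + 1 + 2 + 3 = 8.

1, 1, 1, 2, 3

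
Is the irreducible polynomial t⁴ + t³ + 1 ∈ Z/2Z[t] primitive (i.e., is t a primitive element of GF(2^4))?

Yes

Write f(t) = t⁴ + t³ + 1.
|GF(2^4)^×| = 2^4 − 1 = 15. Prime factorization: 15 = 3·5.
f is primitive ⇔ t has order 15 in GF(2)[t]/(f), i.e. t^(15/q) ≠ 1 for each prime q | 15.
t^(5) mod f = t³ + t + 1.
t^(3) mod f = t³.
None equal 1, so t has full order 15; f is primitive.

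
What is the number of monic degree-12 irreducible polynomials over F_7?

1153430600

By the necklace-counting formula, N_7(12) = (1/12) Σ_{d|12} μ(12/d)·7^d.
Divisors of 12: 1, 2, 3, 4, 6, 12; μ(12/d) for each: 0, 1, 0, -1, -1, 1.
Σ = 7^2 − 7^4 − 7^6 + 7^12 = 13841167200.
N = 13841167200/12 = 1153430600.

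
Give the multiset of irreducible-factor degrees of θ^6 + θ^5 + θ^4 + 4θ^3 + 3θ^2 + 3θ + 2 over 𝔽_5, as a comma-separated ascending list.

Write f(θ) = θ^6 + θ^5 + θ^4 + 4θ^3 + 3θ^2 + 3θ + 2.
Roots in 𝔽_5: f(0) = 2; f(1) = 0 → root; f(2) = 4; f(3) = 4; f(4) = 4.
Linear factors from roots: (θ + 4).
Complete factorization: f(θ) = (θ + 4)·(θ^2 + 3)·(θ^3 + 2θ^2 + 1).
Factor degrees with multiplicity: 1 + 2 + 3 = 6.

1, 2, 3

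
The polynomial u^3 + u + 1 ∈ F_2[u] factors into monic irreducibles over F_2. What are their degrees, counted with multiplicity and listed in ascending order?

3

Write f(u) = u^3 + u + 1.
Roots in F_2: f(0) = 1; f(1) = 1.
Complete factorization: f(u) = (u^3 + u + 1).
Factor degrees with multiplicity: 3 = 3.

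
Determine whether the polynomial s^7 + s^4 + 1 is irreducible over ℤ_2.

Yes

Write P(s) = s^7 + s^4 + 1.
Check for roots in ℤ_2: P(0) = 1; P(1) = 1.
No roots, so no linear factors.
Monic irreducibles of degree 2 over GF(2): s^2 + s + 1.
None of them divide P (all give nonzero remainder).
Monic irreducibles of degree 3 over GF(2): s^3 + s + 1, s^3 + s^2 + 1.
None of them divide P (all give nonzero remainder).
No irreducible factor of degree ≤ 3 exists, so P is irreducible over GF(2).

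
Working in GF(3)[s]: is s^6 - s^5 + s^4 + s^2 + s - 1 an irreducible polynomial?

Yes

Write g(s) = s^6 - s^5 + s^4 + s^2 + s - 1.
Check for roots in GF(3): g(0) = 2; g(1) = 2; g(2) = 2.
No roots, so no linear factors.
Monic irreducibles of degree 2 over GF(3): s^2 + 1, s^2 + s - 1, s^2 - s - 1.
None of them divide g (all give nonzero remainder).
Degree-3 irreducible divisors: test the 8 monic irreducibles of degree 3 over GF(3).
None of them divide g (all give nonzero remainder).
No irreducible factor of degree ≤ 3 exists, so g is irreducible over GF(3).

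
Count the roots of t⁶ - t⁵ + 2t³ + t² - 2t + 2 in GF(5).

Write g(t) = t⁶ - t⁵ + 2t³ + t² - 2t + 2.
Evaluate at each of the 5 elements of GF(5):
g(0) = 2; g(1) = 3; g(2) = 0 → root; g(3) = 0 → root; g(4) = 0 → root.
Roots: {2, 3, 4}.

3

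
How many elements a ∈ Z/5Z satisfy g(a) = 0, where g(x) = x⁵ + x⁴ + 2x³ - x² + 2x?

Evaluate at each of the 5 elements of Z/5Z:
g(0) = 0 → root; g(1) = 0 → root; g(2) = 4; g(3) = 0 → root; g(4) = 0 → root.
Roots: {0, 1, 3, 4}.

4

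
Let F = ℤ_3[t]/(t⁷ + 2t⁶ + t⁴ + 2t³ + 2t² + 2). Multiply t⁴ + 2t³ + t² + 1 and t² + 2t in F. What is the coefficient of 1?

Multiply in ℤ_3[t]: (t⁴ + 2t³ + t² + 1)·(t² + 2t) = t⁶ + t⁵ + 2t⁴ + 2t³ + t² + 2t.
Reduced: t⁶ + t⁵ + 2t⁴ + 2t³ + t² + 2t.

0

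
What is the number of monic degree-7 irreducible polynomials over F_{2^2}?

2340

By the necklace-counting formula, N_4(7) = (1/7) Σ_{d|7} μ(7/d)·4^d.
Divisors of 7: 1, 7; μ(7/d) for each: -1, 1.
Σ = − 4^1 + 4^7 = 16380.
N = 16380/7 = 2340.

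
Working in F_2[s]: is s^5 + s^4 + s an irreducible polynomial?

Write h(s) = s^5 + s^4 + s.
Check for roots in F_2: h(0) = 0 → root; h(1) = 1.
h(0) = 0, so (s) divides h(s); h is reducible.

No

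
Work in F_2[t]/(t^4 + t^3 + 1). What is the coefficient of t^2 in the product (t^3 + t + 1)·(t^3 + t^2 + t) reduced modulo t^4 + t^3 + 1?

Multiply in F_2[t]: (t^3 + t + 1)·(t^3 + t^2 + t) = t^6 + t^5 + t.
Reduce using t^4 ≡ t^3 + 1 (mod t^4 + t^3 + 1).
Reduced: t^2 + t.

1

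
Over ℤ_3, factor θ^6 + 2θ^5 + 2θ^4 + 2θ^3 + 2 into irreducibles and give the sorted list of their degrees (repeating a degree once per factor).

Write h(θ) = θ^6 + 2θ^5 + 2θ^4 + 2θ^3 + 2.
Roots in ℤ_3: h(0) = 2; h(1) = 0 → root; h(2) = 1.
Linear factors from roots: (θ + 2).
Complete factorization: h(θ) = (θ + 2)^2·(θ^2 + 1)·(θ^2 + θ + 2).
Factor degrees with multiplicity: 1 + 1 + 2 + 2 = 6.

1, 1, 2, 2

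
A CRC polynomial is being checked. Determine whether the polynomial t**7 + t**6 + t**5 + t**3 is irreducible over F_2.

No

Write m(t) = t**7 + t**6 + t**5 + t**3.
Check for roots in F_2: m(0) = 0 → root; m(1) = 0 → root.
m(0) = 0, so (t) divides m(t); m is reducible.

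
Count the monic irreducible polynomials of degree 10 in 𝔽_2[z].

The number of monic irreducibles of degree 10 over GF(2) is (1/10)·Σ_{d∣10} μ(10/d) 2^d.
Divisors of 10: 1, 2, 5, 10; μ(10/d) for each: 1, -1, -1, 1.
Σ = 2^1 − 2^2 − 2^5 + 2^10 = 990.
N = 990/10 = 99.

99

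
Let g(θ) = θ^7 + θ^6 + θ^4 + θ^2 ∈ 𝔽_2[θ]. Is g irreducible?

Check for roots in 𝔽_2: g(0) = 0 → root; g(1) = 0 → root.
g(0) = 0, so (θ) divides g(θ); g is reducible.

No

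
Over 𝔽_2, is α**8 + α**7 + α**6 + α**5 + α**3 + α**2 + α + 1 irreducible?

Write m(α) = α**8 + α**7 + α**6 + α**5 + α**3 + α**2 + α + 1.
Check for roots in 𝔽_2: m(0) = 1; m(1) = 0 → root.
m(1) = 0, so (α − 1) divides m(α); m is reducible.

No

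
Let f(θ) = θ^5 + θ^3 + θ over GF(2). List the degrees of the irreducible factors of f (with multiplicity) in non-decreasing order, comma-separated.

Roots in GF(2): f(0) = 0 → root; f(1) = 1.
Linear factors from roots: (θ).
Complete factorization: f(θ) = (θ)·(θ^2 + θ + 1)^2.
Factor degrees with multiplicity: 1 + 2 + 2 = 5.

1, 2, 2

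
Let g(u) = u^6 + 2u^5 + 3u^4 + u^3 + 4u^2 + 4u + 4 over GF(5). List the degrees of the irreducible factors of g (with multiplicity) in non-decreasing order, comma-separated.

Roots in GF(5): g(0) = 4; g(1) = 4; g(2) = 2; g(3) = 2; g(4) = 0 → root.
Linear factors from roots: (u + 1).
Complete factorization: g(u) = (u + 1)·(u^2 + 2)·(u^3 + u^2 + 2).
Factor degrees with multiplicity: 1 + 2 + 3 = 6.

1, 2, 3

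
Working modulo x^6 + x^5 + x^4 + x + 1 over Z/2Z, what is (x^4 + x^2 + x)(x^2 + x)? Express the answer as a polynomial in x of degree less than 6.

Multiply in Z/2Z[x]: (x^4 + x^2 + x)·(x^2 + x) = x^6 + x^5 + x^4 + x^2.
Reduce using x^6 ≡ x^5 + x^4 + x + 1 (mod x^6 + x^5 + x^4 + x + 1).
Reduced: x^2 + x + 1.

x^2 + x + 1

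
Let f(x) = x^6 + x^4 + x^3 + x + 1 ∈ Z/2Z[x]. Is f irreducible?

Check for roots in Z/2Z: f(0) = 1; f(1) = 1.
No roots, so no linear factors.
Monic irreducibles of degree 2 over GF(2): x^2 + x + 1.
None of them divide f (all give nonzero remainder).
Monic irreducibles of degree 3 over GF(2): x^3 + x + 1, x^3 + x^2 + 1.
None of them divide f (all give nonzero remainder).
No irreducible factor of degree ≤ 3 exists, so f is irreducible over GF(2).

Yes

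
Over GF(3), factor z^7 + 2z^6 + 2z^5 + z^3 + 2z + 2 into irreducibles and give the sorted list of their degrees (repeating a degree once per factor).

7

Write h(z) = z^7 + 2z^6 + 2z^5 + z^3 + 2z + 2.
Roots in GF(3): h(0) = 2; h(1) = 1; h(2) = 1.
Complete factorization: h(z) = (z^7 + 2z^6 + 2z^5 + z^3 + 2z + 2).
Factor degrees with multiplicity: 7 = 7.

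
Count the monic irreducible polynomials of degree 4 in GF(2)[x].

3

Gauss's count: N_{2}(4) = (1/4) Σ_{d|4} μ(4/d)·2^d.
Divisors of 4: 1, 2, 4; μ(4/d) for each: 0, -1, 1.
Σ = − 2^2 + 2^4 = 12.
N = 12/4 = 3.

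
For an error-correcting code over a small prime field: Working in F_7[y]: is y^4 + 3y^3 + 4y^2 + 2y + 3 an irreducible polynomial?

Write g(y) = y^4 + 3y^3 + 4y^2 + 2y + 3.
Check for roots in F_7: g(0) = 3; g(1) = 6; g(2) = 0 → root; g(3) = 4; g(4) = 5; g(5) = 0 → root; g(6) = 3.
g(2) = 0, so (y − 2) divides g(y); g is reducible.

No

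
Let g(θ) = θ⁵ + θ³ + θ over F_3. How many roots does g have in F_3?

Evaluate at each of the 3 elements of F_3:
g(0) = 0 → root; g(1) = 0 → root; g(2) = 0 → root.
Roots: {0, 1, 2}.

3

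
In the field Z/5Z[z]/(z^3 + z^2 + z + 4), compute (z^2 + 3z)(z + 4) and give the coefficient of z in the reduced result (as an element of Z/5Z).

Multiply in Z/5Z[z]: (z^2 + 3z)·(z + 4) = z^3 + 2z^2 + 2z.
Reduce using z^3 ≡ 4z^2 + 4z + 1 (mod z^3 + z^2 + z + 4).
Reduced: z^2 + z + 1.

1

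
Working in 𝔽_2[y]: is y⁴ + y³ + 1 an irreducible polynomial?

Write g(y) = y⁴ + y³ + 1.
Check for roots in 𝔽_2: g(0) = 1; g(1) = 1.
No roots, so no linear factors.
Monic irreducibles of degree 2 over GF(2): y² + y + 1.
None of them divide g (all give nonzero remainder).
No irreducible factor of degree ≤ 2 exists, so g is irreducible over GF(2).

Yes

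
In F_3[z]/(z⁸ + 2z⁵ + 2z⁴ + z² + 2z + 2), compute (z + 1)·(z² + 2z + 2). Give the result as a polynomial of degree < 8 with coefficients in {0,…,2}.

z^3 + z + 2

Multiply in F_3[z]: (z + 1)·(z² + 2z + 2) = z³ + z + 2.
Reduced: z³ + z + 2.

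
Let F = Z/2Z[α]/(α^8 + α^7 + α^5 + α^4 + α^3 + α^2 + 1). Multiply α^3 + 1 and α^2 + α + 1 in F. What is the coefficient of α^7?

Multiply in Z/2Z[α]: (α^3 + 1)·(α^2 + α + 1) = α^5 + α^4 + α^3 + α^2 + α + 1.
Reduced: α^5 + α^4 + α^3 + α^2 + α + 1.

0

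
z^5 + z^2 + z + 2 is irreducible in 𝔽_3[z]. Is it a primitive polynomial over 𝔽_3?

Write f(z) = z^5 + z^2 + z + 2.
|GF(3^5)^×| = 3^5 − 1 = 242. Prime factorization: 242 = 2·11^2.
f is primitive ⇔ z has order 242 in GF(3)[z]/(f), i.e. z^(242/q) ≠ 1 for each prime q | 242.
z^(121) mod f = 1
z^(22) mod f = z^4 + 2z^3 + 2z^2 + 2z.
Since z^(121) = 1, the order of z divides 121 < 242; not primitive.

No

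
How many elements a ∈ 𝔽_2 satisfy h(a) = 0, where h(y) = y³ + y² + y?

1

Evaluate at each of the 2 elements of 𝔽_2:
h(0) = 0 → root; h(1) = 1.
Roots: {0}.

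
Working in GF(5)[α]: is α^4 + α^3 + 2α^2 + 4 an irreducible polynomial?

No

Write m(α) = α^4 + α^3 + 2α^2 + 4.
Check for roots in GF(5): m(0) = 4; m(1) = 3; m(2) = 1; m(3) = 0 → root; m(4) = 1.
m(3) = 0, so (α − 3) divides m(α); m is reducible.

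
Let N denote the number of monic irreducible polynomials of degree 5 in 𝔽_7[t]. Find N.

3360

By the necklace-counting formula, N_7(5) = (1/5) Σ_{d|5} μ(5/d)·7^d.
Divisors of 5: 1, 5; μ(5/d) for each: -1, 1.
Σ = − 7^1 + 7^5 = 16800.
N = 16800/5 = 3360.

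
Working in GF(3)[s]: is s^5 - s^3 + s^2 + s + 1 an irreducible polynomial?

Write f(s) = s^5 - s^3 + s^2 + s + 1.
Check for roots in GF(3): f(0) = 1; f(1) = 0 → root; f(2) = 1.
f(1) = 0, so (s − 1) divides f(s); f is reducible.

No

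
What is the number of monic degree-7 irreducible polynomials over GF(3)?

312

x^(3^7) − x is the product of all monic irreducibles of degree dividing 7; Möbius inversion gives N = (1/7) Σ μ(7/d)·3^d.
Divisors of 7: 1, 7; μ(7/d) for each: -1, 1.
Σ = − 3^1 + 3^7 = 2184.
N = 2184/7 = 312.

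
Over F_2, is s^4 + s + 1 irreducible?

Write g(s) = s^4 + s + 1.
Check for roots in F_2: g(0) = 1; g(1) = 1.
No roots, so no linear factors.
Monic irreducibles of degree 2 over GF(2): s^2 + s + 1.
None of them divide g (all give nonzero remainder).
No irreducible factor of degree ≤ 2 exists, so g is irreducible over GF(2).

Yes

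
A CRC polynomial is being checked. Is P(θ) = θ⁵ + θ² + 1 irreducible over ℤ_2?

Yes

Check for roots in ℤ_2: P(0) = 1; P(1) = 1.
No roots, so no linear factors.
Monic irreducibles of degree 2 over GF(2): θ² + θ + 1.
None of them divide P (all give nonzero remainder).
No irreducible factor of degree ≤ 2 exists, so P is irreducible over GF(2).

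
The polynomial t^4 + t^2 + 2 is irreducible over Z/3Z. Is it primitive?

Write f(t) = t^4 + t^2 + 2.
|GF(3^4)^×| = 3^4 − 1 = 80. Prime factorization: 80 = 2^4·5.
f is primitive ⇔ t has order 80 in GF(3)[t]/(f), i.e. t^(80/q) ≠ 1 for each prime q | 80.
t^(40) mod f = 2.
t^(16) mod f = 1
Since t^(16) = 1, the order of t divides 16 < 80; not primitive.

No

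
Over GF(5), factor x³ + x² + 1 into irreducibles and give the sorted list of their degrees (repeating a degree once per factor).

Write f(x) = x³ + x² + 1.
Roots in GF(5): f(0) = 1; f(1) = 3; f(2) = 3; f(3) = 2; f(4) = 1.
Complete factorization: f(x) = (x³ + x² + 1).
Factor degrees with multiplicity: 3 = 3.

3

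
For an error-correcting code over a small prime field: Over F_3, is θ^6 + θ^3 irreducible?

No

Write P(θ) = θ^6 + θ^3.
Check for roots in F_3: P(0) = 0 → root; P(1) = 2; P(2) = 0 → root.
P(0) = 0, so (θ) divides P(θ); P is reducible.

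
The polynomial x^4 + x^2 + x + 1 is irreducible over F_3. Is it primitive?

Write f(x) = x^4 + x^2 + x + 1.
|GF(3^4)^×| = 3^4 − 1 = 80. Prime factorization: 80 = 2^4·5.
f is primitive ⇔ x has order 80 in GF(3)[x]/(f), i.e. x^(80/q) ≠ 1 for each prime q | 80.
x^(40) mod f = 1
x^(16) mod f = x^3 + 2.
Since x^(40) = 1, the order of x divides 40 < 80; not primitive.

No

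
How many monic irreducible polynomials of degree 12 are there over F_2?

Gauss's count: N_{2}(12) = (1/12) Σ_{d|12} μ(12/d)·2^d.
Divisors of 12: 1, 2, 3, 4, 6, 12; μ(12/d) for each: 0, 1, 0, -1, -1, 1.
Σ = 2^2 − 2^4 − 2^6 + 2^12 = 4020.
N = 4020/12 = 335.

335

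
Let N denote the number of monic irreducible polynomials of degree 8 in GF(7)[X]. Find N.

720300

The number of monic irreducibles of degree 8 over GF(7) is (1/8)·Σ_{d∣8} μ(8/d) 7^d.
Divisors of 8: 1, 2, 4, 8; μ(8/d) for each: 0, 0, -1, 1.
Σ = − 7^4 + 7^8 = 5762400.
N = 5762400/8 = 720300.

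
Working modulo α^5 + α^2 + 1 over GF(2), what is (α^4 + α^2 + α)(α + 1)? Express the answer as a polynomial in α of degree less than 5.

α^4 + α^3 + α^2 + α + 1

Multiply in GF(2)[α]: (α^4 + α^2 + α)·(α + 1) = α^5 + α^4 + α^3 + α.
Reduce using α^5 ≡ α^2 + 1 (mod α^5 + α^2 + 1).
Reduced: α^4 + α^3 + α^2 + α + 1.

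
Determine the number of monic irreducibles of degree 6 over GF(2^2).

670

x^(4^6) − x is the product of all monic irreducibles of degree dividing 6; Möbius inversion gives N = (1/6) Σ μ(6/d)·4^d.
Divisors of 6: 1, 2, 3, 6; μ(6/d) for each: 1, -1, -1, 1.
Σ = 4^1 − 4^2 − 4^3 + 4^6 = 4020.
N = 4020/6 = 670.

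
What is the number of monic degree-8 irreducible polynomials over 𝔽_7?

720300

The number of monic irreducibles of degree 8 over GF(7) is (1/8)·Σ_{d∣8} μ(8/d) 7^d.
Divisors of 8: 1, 2, 4, 8; μ(8/d) for each: 0, 0, -1, 1.
Σ = − 7^4 + 7^8 = 5762400.
N = 5762400/8 = 720300.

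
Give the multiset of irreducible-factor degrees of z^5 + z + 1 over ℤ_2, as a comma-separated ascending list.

Write h(z) = z^5 + z + 1.
Roots in ℤ_2: h(0) = 1; h(1) = 1.
Complete factorization: h(z) = (z^2 + z + 1)·(z^3 + z^2 + 1).
Factor degrees with multiplicity: 2 + 3 = 5.

2, 3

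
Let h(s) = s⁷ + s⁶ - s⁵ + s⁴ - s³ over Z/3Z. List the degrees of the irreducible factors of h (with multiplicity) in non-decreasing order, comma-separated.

1, 1, 1, 1, 3

Roots in Z/3Z: h(0) = 0 → root; h(1) = 1; h(2) = 0 → root.
Linear factors from roots: (s), (s + 1).
Complete factorization: h(s) = (s + 1)·(s)^3·(s³ - s - 1).
Factor degrees with multiplicity: 1 + 1 + 1 + 1 + 3 = 7.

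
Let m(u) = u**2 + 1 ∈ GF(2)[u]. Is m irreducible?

No

Check for roots in GF(2): m(0) = 1; m(1) = 0 → root.
m(1) = 0, so (u − 1) divides m(u); m is reducible.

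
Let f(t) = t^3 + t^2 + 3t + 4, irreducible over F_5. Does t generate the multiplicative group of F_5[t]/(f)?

No

|GF(5^3)^×| = 5^3 − 1 = 124. Prime factorization: 124 = 2^2·31.
f is primitive ⇔ t has order 124 in GF(5)[t]/(f), i.e. t^(124/q) ≠ 1 for each prime q | 124.
t^(62) mod f = 1
t^(4) mod f = 3t^2 + 4t + 4.
Since t^(62) = 1, the order of t divides 62 < 124; not primitive.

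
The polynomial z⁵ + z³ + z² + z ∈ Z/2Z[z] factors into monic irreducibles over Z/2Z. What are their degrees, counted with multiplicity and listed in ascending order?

1, 1, 3

Write h(z) = z⁵ + z³ + z² + z.
Roots in Z/2Z: h(0) = 0 → root; h(1) = 0 → root.
Linear factors from roots: (z), (z + 1).
Complete factorization: h(z) = (z)·(z + 1)·(z³ + z² + 1).
Factor degrees with multiplicity: 1 + 1 + 3 = 5.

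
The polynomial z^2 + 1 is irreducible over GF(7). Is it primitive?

No

Write f(z) = z^2 + 1.
|GF(7^2)^×| = 7^2 − 1 = 48. Prime factorization: 48 = 2^4·3.
f is primitive ⇔ z has order 48 in GF(7)[z]/(f), i.e. z^(48/q) ≠ 1 for each prime q | 48.
z^(24) mod f = 1
z^(16) mod f = 1
Since z^(24) = 1, the order of z divides 24 < 48; not primitive.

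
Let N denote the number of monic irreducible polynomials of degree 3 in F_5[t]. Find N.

40

x^(5^3) − x is the product of all monic irreducibles of degree dividing 3; Möbius inversion gives N = (1/3) Σ μ(3/d)·5^d.
Divisors of 3: 1, 3; μ(3/d) for each: -1, 1.
Σ = − 5^1 + 5^3 = 120.
N = 120/3 = 40.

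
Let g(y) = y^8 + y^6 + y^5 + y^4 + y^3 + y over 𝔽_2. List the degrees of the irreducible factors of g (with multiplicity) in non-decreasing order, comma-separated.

1, 1, 2, 2, 2

Roots in 𝔽_2: g(0) = 0 → root; g(1) = 0 → root.
Linear factors from roots: (y), (y + 1).
Complete factorization: g(y) = (y)·(y + 1)·(y^2 + y + 1)^3.
Factor degrees with multiplicity: 1 + 1 + 2 + 2 + 2 = 8.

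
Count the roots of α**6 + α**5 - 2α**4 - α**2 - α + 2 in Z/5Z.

4

Write f(α) = α**6 + α**5 - 2α**4 - α**2 - α + 2.
Evaluate at each of the 5 elements of Z/5Z:
f(0) = 2; f(1) = 0 → root; f(2) = 0 → root; f(3) = 0 → root; f(4) = 0 → root.
Roots: {1, 2, 3, 4}.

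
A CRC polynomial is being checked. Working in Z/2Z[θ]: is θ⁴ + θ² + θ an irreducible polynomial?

Write m(θ) = θ⁴ + θ² + θ.
Check for roots in Z/2Z: m(0) = 0 → root; m(1) = 1.
m(0) = 0, so (θ) divides m(θ); m is reducible.

No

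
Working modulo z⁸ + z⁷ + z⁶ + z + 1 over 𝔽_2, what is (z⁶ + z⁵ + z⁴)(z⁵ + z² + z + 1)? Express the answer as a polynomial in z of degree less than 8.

Multiply in 𝔽_2[z]: (z⁶ + z⁵ + z⁴)·(z⁵ + z² + z + 1) = z¹¹ + z¹⁰ + z⁹ + z⁸ + z⁶ + z⁴.
Reduce using z⁸ ≡ z⁷ + z⁶ + z + 1 (mod z⁸ + z⁷ + z⁶ + z + 1).
Reduced: z⁷ + z³ + z + 1.

z^7 + z^3 + z + 1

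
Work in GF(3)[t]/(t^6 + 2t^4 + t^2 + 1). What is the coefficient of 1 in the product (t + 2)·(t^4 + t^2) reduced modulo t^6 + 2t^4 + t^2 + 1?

Multiply in GF(3)[t]: (t + 2)·(t^4 + t^2) = t^5 + 2t^4 + t^3 + 2t^2.
Reduced: t^5 + 2t^4 + t^3 + 2t^2.

0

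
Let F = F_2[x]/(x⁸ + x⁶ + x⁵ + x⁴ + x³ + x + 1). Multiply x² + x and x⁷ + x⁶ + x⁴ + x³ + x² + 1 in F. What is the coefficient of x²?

Multiply in F_2[x]: (x² + x)·(x⁷ + x⁶ + x⁴ + x³ + x² + 1) = x⁹ + x⁷ + x⁶ + x³ + x² + x.
Reduce using x⁸ ≡ x⁶ + x⁵ + x⁴ + x³ + x + 1 (mod x⁸ + x⁶ + x⁵ + x⁴ + x³ + x + 1).
Reduced: x⁵ + x⁴ + x³.

0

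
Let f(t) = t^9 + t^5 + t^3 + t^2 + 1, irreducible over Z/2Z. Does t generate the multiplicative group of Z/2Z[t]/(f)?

Yes

|GF(2^9)^×| = 2^9 − 1 = 511. Prime factorization: 511 = 7·73.
f is primitive ⇔ t has order 511 in GF(2)[t]/(f), i.e. t^(511/q) ≠ 1 for each prime q | 511.
t^(73) mod f = t^7 + t^6 + t^4 + t^3 + t^2 + t + 1.
t^(7) mod f = t^7.
None equal 1, so t has full order 511; f is primitive.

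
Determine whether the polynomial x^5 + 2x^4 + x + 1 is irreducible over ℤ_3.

Write f(x) = x^5 + 2x^4 + x + 1.
Check for roots in ℤ_3: f(0) = 1; f(1) = 2; f(2) = 1.
No roots, so no linear factors.
Monic irreducibles of degree 2 over GF(3): x^2 + 1, x^2 + x + 2, x^2 + 2x + 2.
None of them divide f (all give nonzero remainder).
No irreducible factor of degree ≤ 2 exists, so f is irreducible over GF(3).

Yes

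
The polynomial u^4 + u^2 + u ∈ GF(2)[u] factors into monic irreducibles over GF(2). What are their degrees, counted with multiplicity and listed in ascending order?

1, 3

Write f(u) = u^4 + u^2 + u.
Roots in GF(2): f(0) = 0 → root; f(1) = 1.
Linear factors from roots: (u).
Complete factorization: f(u) = (u)·(u^3 + u + 1).
Factor degrees with multiplicity: 1 + 3 = 4.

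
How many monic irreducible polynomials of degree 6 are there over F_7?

The number of monic irreducibles of degree 6 over GF(7) is (1/6)·Σ_{d∣6} μ(6/d) 7^d.
Divisors of 6: 1, 2, 3, 6; μ(6/d) for each: 1, -1, -1, 1.
Σ = 7^1 − 7^2 − 7^3 + 7^6 = 117264.
N = 117264/6 = 19544.

19544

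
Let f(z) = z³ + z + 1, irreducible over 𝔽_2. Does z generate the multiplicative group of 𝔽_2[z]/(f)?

|GF(2^3)^×| = 2^3 − 1 = 7. Prime factorization: 7 = 7.
f is primitive ⇔ z has order 7 in GF(2)[z]/(f), i.e. z^(7/q) ≠ 1 for each prime q | 7.
z^(1) mod f = z.
None equal 1, so z has full order 7; f is primitive.

Yes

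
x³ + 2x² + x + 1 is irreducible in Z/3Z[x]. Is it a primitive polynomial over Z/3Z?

Write f(x) = x³ + 2x² + x + 1.
|GF(3^3)^×| = 3^3 − 1 = 26. Prime factorization: 26 = 2·13.
f is primitive ⇔ x has order 26 in GF(3)[x]/(f), i.e. x^(26/q) ≠ 1 for each prime q | 26.
x^(13) mod f = 2.
x^(2) mod f = x².
None equal 1, so x has full order 26; f is primitive.

Yes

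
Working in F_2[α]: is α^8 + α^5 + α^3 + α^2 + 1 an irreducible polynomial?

Yes

Write P(α) = α^8 + α^5 + α^3 + α^2 + 1.
Check for roots in F_2: P(0) = 1; P(1) = 1.
No roots, so no linear factors.
Monic irreducibles of degree 2 over GF(2): α^2 + α + 1.
None of them divide P (all give nonzero remainder).
Monic irreducibles of degree 3 over GF(2): α^3 + α + 1, α^3 + α^2 + 1.
None of them divide P (all give nonzero remainder).
Monic irreducibles of degree 4 over GF(2): α^4 + α + 1, α^4 + α^3 + 1, α^4 + α^3 + α^2 + α + 1.
None of them divide P (all give nonzero remainder).
No irreducible factor of degree ≤ 4 exists, so P is irreducible over GF(2).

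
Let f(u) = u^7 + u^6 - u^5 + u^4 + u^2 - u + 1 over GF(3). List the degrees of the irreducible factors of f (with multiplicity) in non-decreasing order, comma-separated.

Roots in GF(3): f(0) = 1; f(1) = 0 → root; f(2) = 2.
Linear factors from roots: (u - 1).
Complete factorization: f(u) = (u - 1)·(u^2 + 1)·(u^4 - u^3 - 1).
Factor degrees with multiplicity: 1 + 2 + 4 = 7.

1, 2, 4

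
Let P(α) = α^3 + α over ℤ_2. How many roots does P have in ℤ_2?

2

Evaluate at each of the 2 elements of ℤ_2:
P(0) = 0 → root; P(1) = 0 → root.
Roots: {0, 1}.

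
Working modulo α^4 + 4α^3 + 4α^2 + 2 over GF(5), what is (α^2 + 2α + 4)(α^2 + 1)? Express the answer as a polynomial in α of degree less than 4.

3α^3 + α^2 + 2α + 2

Multiply in GF(5)[α]: (α^2 + 2α + 4)·(α^2 + 1) = α^4 + 2α^3 + 2α + 4.
Reduce using α^4 ≡ α^3 + α^2 + 3 (mod α^4 + 4α^3 + 4α^2 + 2).
Reduced: 3α^3 + α^2 + 2α + 2.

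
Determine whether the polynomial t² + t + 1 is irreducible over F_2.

Write f(t) = t² + t + 1.
Check for roots in F_2: f(0) = 1; f(1) = 1.
No roots. A degree-2 polynomial over a field with no linear factor is irreducible.

Yes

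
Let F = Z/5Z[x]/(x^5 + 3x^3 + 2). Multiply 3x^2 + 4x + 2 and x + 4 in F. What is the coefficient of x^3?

3

Multiply in Z/5Z[x]: (3x^2 + 4x + 2)·(x + 4) = 3x^3 + x^2 + 3x + 3.
Reduced: 3x^3 + x^2 + 3x + 3.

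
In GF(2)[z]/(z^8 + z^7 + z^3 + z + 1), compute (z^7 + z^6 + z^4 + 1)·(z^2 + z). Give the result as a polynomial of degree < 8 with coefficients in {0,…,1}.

Multiply in GF(2)[z]: (z^7 + z^6 + z^4 + 1)·(z^2 + z) = z^9 + z^7 + z^6 + z^5 + z^2 + z.
Reduce using z^8 ≡ z^7 + z^3 + z + 1 (mod z^8 + z^7 + z^3 + z + 1).
Reduced: z^6 + z^5 + z^4 + z^3 + z + 1.

z^6 + z^5 + z^4 + z^3 + z + 1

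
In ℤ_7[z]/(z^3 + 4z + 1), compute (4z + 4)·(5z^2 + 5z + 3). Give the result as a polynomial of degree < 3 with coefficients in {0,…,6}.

Multiply in ℤ_7[z]: (4z + 4)·(5z^2 + 5z + 3) = 6z^3 + 5z^2 + 4z + 5.
Reduce using z^3 ≡ 3z + 6 (mod z^3 + 4z + 1).
Reduced: 5z^2 + z + 6.

5z^2 + z + 6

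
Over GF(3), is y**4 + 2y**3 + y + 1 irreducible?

Write h(y) = y**4 + 2y**3 + y + 1.
Check for roots in GF(3): h(0) = 1; h(1) = 2; h(2) = 2.
No roots, so no linear factors.
Monic irreducibles of degree 2 over GF(3): y**2 + 1, y**2 + y + 2, y**2 + 2y + 2.
None of them divide h (all give nonzero remainder).
No irreducible factor of degree ≤ 2 exists, so h is irreducible over GF(3).

Yes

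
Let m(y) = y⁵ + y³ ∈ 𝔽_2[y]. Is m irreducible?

Check for roots in 𝔽_2: m(0) = 0 → root; m(1) = 0 → root.
m(0) = 0, so (y) divides m(y); m is reducible.

No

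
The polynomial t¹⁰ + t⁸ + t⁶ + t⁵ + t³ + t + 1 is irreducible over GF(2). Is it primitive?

Write f(t) = t¹⁰ + t⁸ + t⁶ + t⁵ + t³ + t + 1.
|GF(2^10)^×| = 2^10 − 1 = 1023. Prime factorization: 1023 = 3·11·31.
f is primitive ⇔ t has order 1023 in GF(2)[t]/(f), i.e. t^(1023/q) ≠ 1 for each prime q | 1023.
t^(341) mod f = t⁵ + t⁴ + t³ + t² + t.
t^(93) mod f = t⁸ + t⁵ + t³ + 1.
t^(33) mod f = t⁸ + t⁷ + t⁴ + t³ + t².
None equal 1, so t has full order 1023; f is primitive.

Yes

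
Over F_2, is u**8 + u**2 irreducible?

Write m(u) = u**8 + u**2.
Check for roots in F_2: m(0) = 0 → root; m(1) = 0 → root.
m(0) = 0, so (u) divides m(u); m is reducible.

No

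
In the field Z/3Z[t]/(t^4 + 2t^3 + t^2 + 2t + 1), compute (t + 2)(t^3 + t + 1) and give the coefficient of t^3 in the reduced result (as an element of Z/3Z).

0

Multiply in Z/3Z[t]: (t + 2)·(t^3 + t + 1) = t^4 + 2t^3 + t^2 + 2.
Reduce using t^4 ≡ t^3 + 2t^2 + t + 2 (mod t^4 + 2t^3 + t^2 + 2t + 1).
Reduced: t + 1.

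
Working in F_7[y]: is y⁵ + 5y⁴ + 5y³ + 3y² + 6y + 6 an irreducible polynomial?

No

Write h(y) = y⁵ + 5y⁴ + 5y³ + 3y² + 6y + 6.
Check for roots in F_7: h(0) = 6; h(1) = 5; h(2) = 0 → root; h(3) = 1; h(4) = 0 → root; h(5) = 0 → root; h(6) = 2.
h(2) = 0, so (y − 2) divides h(y); h is reducible.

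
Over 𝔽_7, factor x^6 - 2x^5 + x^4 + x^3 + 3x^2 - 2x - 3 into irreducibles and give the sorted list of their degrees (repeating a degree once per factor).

Write g(x) = x^6 - 2x^5 + x^4 + x^3 + 3x^2 - 2x - 3.
Complete factorization: g(x) = (x^6 - 2x^5 + x^4 + x^3 + 3x^2 - 2x - 3).
Factor degrees with multiplicity: 6 = 6.

6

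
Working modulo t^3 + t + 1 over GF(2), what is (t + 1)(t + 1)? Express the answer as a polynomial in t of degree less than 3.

t^2 + 1

Multiply in GF(2)[t]: (t + 1)·(t + 1) = t^2 + 1.
Reduced: t^2 + 1.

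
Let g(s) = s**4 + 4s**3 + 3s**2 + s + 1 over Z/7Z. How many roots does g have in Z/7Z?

Evaluate at each of the 7 elements of Z/7Z:
g(0) = 1; g(1) = 3; g(2) = 0 → root; g(3) = 3; g(4) = 5; g(5) = 2; g(6) = 0 → root.
Roots: {2, 6}.

2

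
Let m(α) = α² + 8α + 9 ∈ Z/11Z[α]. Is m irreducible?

Check each element of Z/11Z for a root: m(0)=9, m(1)=7, m(2)=7, m(3)=9, m(4)=2, m(5)=8, m(6)=5, m(7)=4, m(8)=5, m(9)=8, m(10)=2.
No roots. A degree-2 polynomial over a field with no linear factor is irreducible.

Yes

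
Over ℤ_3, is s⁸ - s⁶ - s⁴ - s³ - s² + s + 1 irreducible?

Yes

Write g(s) = s⁸ - s⁶ - s⁴ - s³ - s² + s + 1.
Check for roots in ℤ_3: g(0) = 1; g(1) = 2; g(2) = 2.
No roots, so no linear factors.
Monic irreducibles of degree 2 over GF(3): s² + 1, s² + s - 1, s² - s - 1.
None of them divide g (all give nonzero remainder).
Degree-3 irreducible divisors: test the 8 monic irreducibles of degree 3 over GF(3).
None of them divide g (all give nonzero remainder).
Degree-4 irreducible divisors: test the 18 monic irreducibles of degree 4 over GF(3).
None of them divide g (all give nonzero remainder).
No irreducible factor of degree ≤ 4 exists, so g is irreducible over GF(3).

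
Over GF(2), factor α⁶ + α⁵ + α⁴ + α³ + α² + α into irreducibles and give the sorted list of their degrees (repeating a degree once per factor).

Write g(α) = α⁶ + α⁵ + α⁴ + α³ + α² + α.
Roots in GF(2): g(0) = 0 → root; g(1) = 0 → root.
Linear factors from roots: (α), (α + 1).
Complete factorization: g(α) = (α)·(α + 1)·(α² + α + 1)^2.
Factor degrees with multiplicity: 1 + 1 + 2 + 2 = 6.

1, 1, 2, 2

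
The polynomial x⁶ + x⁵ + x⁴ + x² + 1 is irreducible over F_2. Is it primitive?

No

Write f(x) = x⁶ + x⁵ + x⁴ + x² + 1.
|GF(2^6)^×| = 2^6 − 1 = 63. Prime factorization: 63 = 3^2·7.
f is primitive ⇔ x has order 63 in GF(2)[x]/(f), i.e. x^(63/q) ≠ 1 for each prime q | 63.
x^(21) mod f = 1
x^(9) mod f = x³ + 1.
Since x^(21) = 1, the order of x divides 21 < 63; not primitive.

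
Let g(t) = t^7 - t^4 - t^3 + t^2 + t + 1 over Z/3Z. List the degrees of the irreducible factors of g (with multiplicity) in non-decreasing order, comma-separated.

Roots in Z/3Z: g(0) = 1; g(1) = 2; g(2) = 0 → root.
Linear factors from roots: (t + 1).
Complete factorization: g(t) = (t + 1)·(t^3 + t^2 - 1)^2.
Factor degrees with multiplicity: 1 + 3 + 3 = 7.

1, 3, 3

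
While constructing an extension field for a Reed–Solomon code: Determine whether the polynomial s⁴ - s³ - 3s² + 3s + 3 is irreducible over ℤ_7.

Yes

Write f(s) = s⁴ - s³ - 3s² + 3s + 3.
Check for roots in ℤ_7: f(0) = 3; f(1) = 3; f(2) = 5; f(3) = 4; f(4) = 5; f(5) = 2; f(6) = 6.
No roots, so no linear factors.
Degree-2 irreducible divisors: test the 21 monic irreducibles of degree 2 over GF(7).
None of them divide f (all give nonzero remainder).
No irreducible factor of degree ≤ 2 exists, so f is irreducible over GF(7).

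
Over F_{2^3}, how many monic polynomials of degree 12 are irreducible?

5726600880

By the necklace-counting formula, N_8(12) = (1/12) Σ_{d|12} μ(12/d)·8^d.
Divisors of 12: 1, 2, 3, 4, 6, 12; μ(12/d) for each: 0, 1, 0, -1, -1, 1.
Σ = 8^2 − 8^4 − 8^6 + 8^12 = 68719210560.
N = 68719210560/12 = 5726600880.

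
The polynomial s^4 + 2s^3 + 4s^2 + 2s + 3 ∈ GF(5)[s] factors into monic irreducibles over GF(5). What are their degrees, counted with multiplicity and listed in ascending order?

Write h(s) = s^4 + 2s^3 + 4s^2 + 2s + 3.
Roots in GF(5): h(0) = 3; h(1) = 2; h(2) = 0 → root; h(3) = 0 → root; h(4) = 4.
Linear factors from roots: (s + 3), (s + 2).
Complete factorization: h(s) = (s + 2)·(s + 3)·(s^2 + 2s + 3).
Factor degrees with multiplicity: 1 + 1 + 2 = 4.

1, 1, 2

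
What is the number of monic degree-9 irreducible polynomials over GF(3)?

x^(3^9) − x is the product of all monic irreducibles of degree dividing 9; Möbius inversion gives N = (1/9) Σ μ(9/d)·3^d.
Divisors of 9: 1, 3, 9; μ(9/d) for each: 0, -1, 1.
Σ = − 3^3 + 3^9 = 19656.
N = 19656/9 = 2184.

2184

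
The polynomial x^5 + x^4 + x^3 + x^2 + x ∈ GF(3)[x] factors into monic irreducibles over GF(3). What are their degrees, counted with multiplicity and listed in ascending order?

Write h(x) = x^5 + x^4 + x^3 + x^2 + x.
Roots in GF(3): h(0) = 0 → root; h(1) = 2; h(2) = 2.
Linear factors from roots: (x).
Complete factorization: h(x) = (x)·(x^4 + x^3 + x^2 + x + 1).
Factor degrees with multiplicity: 1 + 4 = 5.

1, 4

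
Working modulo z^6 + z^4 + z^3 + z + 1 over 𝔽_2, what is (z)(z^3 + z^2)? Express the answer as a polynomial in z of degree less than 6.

z^4 + z^3

Multiply in 𝔽_2[z]: (z)·(z^3 + z^2) = z^4 + z^3.
Reduced: z^4 + z^3.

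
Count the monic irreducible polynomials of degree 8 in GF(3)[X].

Gauss's count: N_{3}(8) = (1/8) Σ_{d|8} μ(8/d)·3^d.
Divisors of 8: 1, 2, 4, 8; μ(8/d) for each: 0, 0, -1, 1.
Σ = − 3^4 + 3^8 = 6480.
N = 6480/8 = 810.

810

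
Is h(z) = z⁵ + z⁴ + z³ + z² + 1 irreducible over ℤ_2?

Check for roots in ℤ_2: h(0) = 1; h(1) = 1.
No roots, so no linear factors.
Monic irreducibles of degree 2 over GF(2): z² + z + 1.
None of them divide h (all give nonzero remainder).
No irreducible factor of degree ≤ 2 exists, so h is irreducible over GF(2).

Yes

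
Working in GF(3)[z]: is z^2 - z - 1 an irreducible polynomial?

Yes

Write f(z) = z^2 - z - 1.
Check for roots in GF(3): f(0) = 2; f(1) = 2; f(2) = 1.
No roots. A degree-2 polynomial over a field with no linear factor is irreducible.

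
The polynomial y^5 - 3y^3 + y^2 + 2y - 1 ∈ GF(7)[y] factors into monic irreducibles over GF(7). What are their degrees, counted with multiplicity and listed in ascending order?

Write g(y) = y^5 - 3y^3 + y^2 + 2y - 1.
Linear factors from roots: (y - 1), (y + 1).
Complete factorization: g(y) = (y + 1)·(y - 1)^2·(y^2 + y - 1).
Factor degrees with multiplicity: 1 + 1 + 1 + 2 = 5.

1, 1, 1, 2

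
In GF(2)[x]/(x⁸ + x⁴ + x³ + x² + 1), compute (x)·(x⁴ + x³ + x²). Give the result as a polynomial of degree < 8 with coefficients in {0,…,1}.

Multiply in GF(2)[x]: (x)·(x⁴ + x³ + x²) = x⁵ + x⁴ + x³.
Reduced: x⁵ + x⁴ + x³.

x^5 + x^4 + x^3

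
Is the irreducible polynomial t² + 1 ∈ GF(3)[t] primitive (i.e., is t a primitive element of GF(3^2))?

No

Write f(t) = t² + 1.
|GF(3^2)^×| = 3^2 − 1 = 8. Prime factorization: 8 = 2^3.
f is primitive ⇔ t has order 8 in GF(3)[t]/(f), i.e. t^(8/q) ≠ 1 for each prime q | 8.
t^(4) mod f = 1
Since t^(4) = 1, the order of t divides 4 < 8; not primitive.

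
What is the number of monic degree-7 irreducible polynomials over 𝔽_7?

117648

By the necklace-counting formula, N_7(7) = (1/7) Σ_{d|7} μ(7/d)·7^d.
Divisors of 7: 1, 7; μ(7/d) for each: -1, 1.
Σ = − 7^1 + 7^7 = 823536.
N = 823536/7 = 117648.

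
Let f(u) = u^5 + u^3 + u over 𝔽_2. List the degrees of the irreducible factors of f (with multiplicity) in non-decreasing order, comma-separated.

1, 2, 2

Roots in 𝔽_2: f(0) = 0 → root; f(1) = 1.
Linear factors from roots: (u).
Complete factorization: f(u) = (u)·(u^2 + u + 1)^2.
Factor degrees with multiplicity: 1 + 2 + 2 = 5.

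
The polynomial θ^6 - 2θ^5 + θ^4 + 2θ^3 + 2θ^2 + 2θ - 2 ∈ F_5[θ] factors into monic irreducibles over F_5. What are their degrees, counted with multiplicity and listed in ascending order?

1, 1, 2, 2

Write g(θ) = θ^6 - 2θ^5 + θ^4 + 2θ^3 + 2θ^2 + 2θ - 2.
Roots in F_5: g(0) = 3; g(1) = 4; g(2) = 2; g(3) = 0 → root; g(4) = 0 → root.
Linear factors from roots: (θ + 2), (θ + 1).
Complete factorization: g(θ) = (θ + 1)·(θ + 2)·(θ^2 + 2)^2.
Factor degrees with multiplicity: 1 + 1 + 2 + 2 = 6.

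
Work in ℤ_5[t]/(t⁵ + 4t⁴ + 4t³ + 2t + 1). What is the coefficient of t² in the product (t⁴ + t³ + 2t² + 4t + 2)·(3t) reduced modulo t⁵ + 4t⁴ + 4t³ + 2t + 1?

Multiply in ℤ_5[t]: (t⁴ + t³ + 2t² + 4t + 2)·(3t) = 3t⁵ + 3t⁴ + t³ + 2t² + t.
Reduce using t⁵ ≡ t⁴ + t³ + 3t + 4 (mod t⁵ + 4t⁴ + 4t³ + 2t + 1).
Reduced: t⁴ + 4t³ + 2t² + 2.

2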